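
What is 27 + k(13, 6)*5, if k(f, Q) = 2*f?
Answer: 157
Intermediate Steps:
27 + k(13, 6)*5 = 27 + (2*13)*5 = 27 + 26*5 = 27 + 130 = 157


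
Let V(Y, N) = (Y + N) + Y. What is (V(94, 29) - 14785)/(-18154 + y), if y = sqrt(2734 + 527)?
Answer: 264467472/329564455 + 14568*sqrt(3261)/329564455 ≈ 0.80500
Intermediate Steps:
V(Y, N) = N + 2*Y (V(Y, N) = (N + Y) + Y = N + 2*Y)
y = sqrt(3261) ≈ 57.105
(V(94, 29) - 14785)/(-18154 + y) = ((29 + 2*94) - 14785)/(-18154 + sqrt(3261)) = ((29 + 188) - 14785)/(-18154 + sqrt(3261)) = (217 - 14785)/(-18154 + sqrt(3261)) = -14568/(-18154 + sqrt(3261))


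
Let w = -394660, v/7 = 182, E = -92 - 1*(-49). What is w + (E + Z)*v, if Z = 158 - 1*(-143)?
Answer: -65968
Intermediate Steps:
E = -43 (E = -92 + 49 = -43)
v = 1274 (v = 7*182 = 1274)
Z = 301 (Z = 158 + 143 = 301)
w + (E + Z)*v = -394660 + (-43 + 301)*1274 = -394660 + 258*1274 = -394660 + 328692 = -65968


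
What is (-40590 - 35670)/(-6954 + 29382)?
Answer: -6355/1869 ≈ -3.4002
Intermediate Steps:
(-40590 - 35670)/(-6954 + 29382) = -76260/22428 = -76260*1/22428 = -6355/1869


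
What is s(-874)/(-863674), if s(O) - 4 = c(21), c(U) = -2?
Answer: -1/431837 ≈ -2.3157e-6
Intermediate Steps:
s(O) = 2 (s(O) = 4 - 2 = 2)
s(-874)/(-863674) = 2/(-863674) = 2*(-1/863674) = -1/431837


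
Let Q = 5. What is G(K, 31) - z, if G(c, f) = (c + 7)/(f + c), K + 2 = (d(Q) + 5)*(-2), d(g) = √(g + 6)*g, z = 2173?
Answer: -1604652/739 + 240*√11/739 ≈ -2170.3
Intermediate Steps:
d(g) = g*√(6 + g) (d(g) = √(6 + g)*g = g*√(6 + g))
K = -12 - 10*√11 (K = -2 + (5*√(6 + 5) + 5)*(-2) = -2 + (5*√11 + 5)*(-2) = -2 + (5 + 5*√11)*(-2) = -2 + (-10 - 10*√11) = -12 - 10*√11 ≈ -45.166)
G(c, f) = (7 + c)/(c + f)
G(K, 31) - z = (7 + (-12 - 10*√11))/((-12 - 10*√11) + 31) - 1*2173 = (-5 - 10*√11)/(19 - 10*√11) - 2173 = -2173 + (-5 - 10*√11)/(19 - 10*√11)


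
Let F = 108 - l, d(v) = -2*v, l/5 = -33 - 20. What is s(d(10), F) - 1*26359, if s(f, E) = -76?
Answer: -26435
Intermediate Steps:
l = -265 (l = 5*(-33 - 20) = 5*(-53) = -265)
F = 373 (F = 108 - 1*(-265) = 108 + 265 = 373)
s(d(10), F) - 1*26359 = -76 - 1*26359 = -76 - 26359 = -26435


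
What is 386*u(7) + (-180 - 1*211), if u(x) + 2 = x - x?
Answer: -1163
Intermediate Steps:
u(x) = -2 (u(x) = -2 + (x - x) = -2 + 0 = -2)
386*u(7) + (-180 - 1*211) = 386*(-2) + (-180 - 1*211) = -772 + (-180 - 211) = -772 - 391 = -1163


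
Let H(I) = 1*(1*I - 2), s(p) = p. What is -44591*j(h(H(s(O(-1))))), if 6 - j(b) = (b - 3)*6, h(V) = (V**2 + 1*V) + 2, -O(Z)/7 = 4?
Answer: 232229928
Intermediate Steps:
O(Z) = -28 (O(Z) = -7*4 = -28)
H(I) = -2 + I (H(I) = 1*(I - 2) = 1*(-2 + I) = -2 + I)
h(V) = 2 + V + V**2 (h(V) = (V**2 + V) + 2 = (V + V**2) + 2 = 2 + V + V**2)
j(b) = 24 - 6*b (j(b) = 6 - (b - 3)*6 = 6 - (-3 + b)*6 = 6 - (-18 + 6*b) = 6 + (18 - 6*b) = 24 - 6*b)
-44591*j(h(H(s(O(-1))))) = -44591*(24 - 6*(2 + (-2 - 28) + (-2 - 28)**2)) = -44591*(24 - 6*(2 - 30 + (-30)**2)) = -44591*(24 - 6*(2 - 30 + 900)) = -44591*(24 - 6*872) = -44591*(24 - 5232) = -44591*(-5208) = 232229928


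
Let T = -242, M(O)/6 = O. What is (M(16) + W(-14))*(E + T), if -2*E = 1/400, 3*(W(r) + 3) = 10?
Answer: -55950689/2400 ≈ -23313.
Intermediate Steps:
W(r) = ⅓ (W(r) = -3 + (⅓)*10 = -3 + 10/3 = ⅓)
M(O) = 6*O
E = -1/800 (E = -½/400 = -½*1/400 = -1/800 ≈ -0.0012500)
(M(16) + W(-14))*(E + T) = (6*16 + ⅓)*(-1/800 - 242) = (96 + ⅓)*(-193601/800) = (289/3)*(-193601/800) = -55950689/2400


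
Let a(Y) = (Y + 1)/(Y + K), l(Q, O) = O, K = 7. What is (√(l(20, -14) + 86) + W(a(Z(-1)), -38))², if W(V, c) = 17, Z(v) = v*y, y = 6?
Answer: 361 + 204*√2 ≈ 649.50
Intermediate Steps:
Z(v) = 6*v (Z(v) = v*6 = 6*v)
a(Y) = (1 + Y)/(7 + Y) (a(Y) = (Y + 1)/(Y + 7) = (1 + Y)/(7 + Y))
(√(l(20, -14) + 86) + W(a(Z(-1)), -38))² = (√(-14 + 86) + 17)² = (√72 + 17)² = (6*√2 + 17)² = (17 + 6*√2)²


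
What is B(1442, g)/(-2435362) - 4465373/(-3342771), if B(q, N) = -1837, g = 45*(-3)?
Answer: 10880940390353/8140857468102 ≈ 1.3366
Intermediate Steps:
g = -135
B(1442, g)/(-2435362) - 4465373/(-3342771) = -1837/(-2435362) - 4465373/(-3342771) = -1837*(-1/2435362) - 4465373*(-1/3342771) = 1837/2435362 + 4465373/3342771 = 10880940390353/8140857468102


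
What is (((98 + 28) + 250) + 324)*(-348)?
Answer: -243600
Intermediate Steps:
(((98 + 28) + 250) + 324)*(-348) = ((126 + 250) + 324)*(-348) = (376 + 324)*(-348) = 700*(-348) = -243600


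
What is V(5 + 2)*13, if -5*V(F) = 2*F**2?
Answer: -1274/5 ≈ -254.80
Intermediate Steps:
V(F) = -2*F**2/5
V(5 + 2)*13 = -2*(5 + 2)**2/5*13 = -2/5*7**2*13 = -2/5*49*13 = -98/5*13 = -1274/5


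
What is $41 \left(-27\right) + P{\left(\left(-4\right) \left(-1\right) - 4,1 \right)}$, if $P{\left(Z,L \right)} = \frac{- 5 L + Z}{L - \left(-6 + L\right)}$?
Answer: $- \frac{6647}{6} \approx -1107.8$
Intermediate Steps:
$P{\left(Z,L \right)} = - \frac{5 L}{6} + \frac{Z}{6}$ ($P{\left(Z,L \right)} = \frac{Z - 5 L}{6} = \left(Z - 5 L\right) \frac{1}{6} = - \frac{5 L}{6} + \frac{Z}{6}$)
$41 \left(-27\right) + P{\left(\left(-4\right) \left(-1\right) - 4,1 \right)} = 41 \left(-27\right) + \left(\left(- \frac{5}{6}\right) 1 + \frac{\left(-4\right) \left(-1\right) - 4}{6}\right) = -1107 - \left(\frac{5}{6} - \frac{4 - 4}{6}\right) = -1107 + \left(- \frac{5}{6} + \frac{1}{6} \cdot 0\right) = -1107 + \left(- \frac{5}{6} + 0\right) = -1107 - \frac{5}{6} = - \frac{6647}{6}$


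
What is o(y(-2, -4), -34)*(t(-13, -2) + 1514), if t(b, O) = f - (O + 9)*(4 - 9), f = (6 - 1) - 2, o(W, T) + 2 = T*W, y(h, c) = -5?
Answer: 260736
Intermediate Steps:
o(W, T) = -2 + T*W
f = 3 (f = 5 - 2 = 3)
t(b, O) = 48 + 5*O (t(b, O) = 3 - (O + 9)*(4 - 9) = 3 - (9 + O)*(-5) = 3 - (-45 - 5*O) = 3 + (45 + 5*O) = 48 + 5*O)
o(y(-2, -4), -34)*(t(-13, -2) + 1514) = (-2 - 34*(-5))*((48 + 5*(-2)) + 1514) = (-2 + 170)*((48 - 10) + 1514) = 168*(38 + 1514) = 168*1552 = 260736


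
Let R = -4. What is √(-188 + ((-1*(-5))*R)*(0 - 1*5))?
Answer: 2*I*√22 ≈ 9.3808*I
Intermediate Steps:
√(-188 + ((-1*(-5))*R)*(0 - 1*5)) = √(-188 + (-1*(-5)*(-4))*(0 - 1*5)) = √(-188 + (5*(-4))*(0 - 5)) = √(-188 - 20*(-5)) = √(-188 + 100) = √(-88) = 2*I*√22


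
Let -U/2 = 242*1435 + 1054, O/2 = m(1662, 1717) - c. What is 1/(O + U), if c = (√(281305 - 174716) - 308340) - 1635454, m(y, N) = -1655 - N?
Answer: 796049/2534775935015 + √106589/5069551870030 ≈ 3.1412e-7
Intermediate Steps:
c = -1943794 + √106589 (c = (√106589 - 308340) - 1635454 = (-308340 + √106589) - 1635454 = -1943794 + √106589 ≈ -1.9435e+6)
O = 3880844 - 2*√106589 (O = 2*((-1655 - 1*1717) - (-1943794 + √106589)) = 2*((-1655 - 1717) + (1943794 - √106589)) = 2*(-3372 + (1943794 - √106589)) = 2*(1940422 - √106589) = 3880844 - 2*√106589 ≈ 3.8802e+6)
U = -696648 (U = -2*(242*1435 + 1054) = -2*(347270 + 1054) = -2*348324 = -696648)
1/(O + U) = 1/((3880844 - 2*√106589) - 696648) = 1/(3184196 - 2*√106589)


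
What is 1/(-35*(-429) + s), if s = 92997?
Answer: 1/108012 ≈ 9.2582e-6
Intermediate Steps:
1/(-35*(-429) + s) = 1/(-35*(-429) + 92997) = 1/(15015 + 92997) = 1/108012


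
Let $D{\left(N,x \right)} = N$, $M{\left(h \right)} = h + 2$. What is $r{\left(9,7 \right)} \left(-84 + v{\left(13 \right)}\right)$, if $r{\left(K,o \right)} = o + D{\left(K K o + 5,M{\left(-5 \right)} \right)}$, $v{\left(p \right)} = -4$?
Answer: $-50952$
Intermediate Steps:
$M{\left(h \right)} = 2 + h$
$r{\left(K,o \right)} = 5 + o + o K^{2}$ ($r{\left(K,o \right)} = o + \left(K K o + 5\right) = o + \left(K^{2} o + 5\right) = o + \left(o K^{2} + 5\right) = o + \left(5 + o K^{2}\right) = 5 + o + o K^{2}$)
$r{\left(9,7 \right)} \left(-84 + v{\left(13 \right)}\right) = \left(5 + 7 + 7 \cdot 9^{2}\right) \left(-84 - 4\right) = \left(5 + 7 + 7 \cdot 81\right) \left(-88\right) = \left(5 + 7 + 567\right) \left(-88\right) = 579 \left(-88\right) = -50952$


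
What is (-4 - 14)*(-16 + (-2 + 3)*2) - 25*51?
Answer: -1023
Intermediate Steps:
(-4 - 14)*(-16 + (-2 + 3)*2) - 25*51 = -18*(-16 + 1*2) - 1275 = -18*(-16 + 2) - 1275 = -18*(-14) - 1275 = 252 - 1275 = -1023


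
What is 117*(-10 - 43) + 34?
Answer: -6167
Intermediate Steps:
117*(-10 - 43) + 34 = 117*(-53) + 34 = -6201 + 34 = -6167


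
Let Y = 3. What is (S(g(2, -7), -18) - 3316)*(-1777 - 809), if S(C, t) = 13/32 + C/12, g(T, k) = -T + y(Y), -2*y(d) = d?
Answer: 137198075/16 ≈ 8.5749e+6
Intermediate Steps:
y(d) = -d/2
g(T, k) = -3/2 - T (g(T, k) = -T - ½*3 = -T - 3/2 = -3/2 - T)
S(C, t) = 13/32 + C/12 (S(C, t) = 13*(1/32) + C*(1/12) = 13/32 + C/12)
(S(g(2, -7), -18) - 3316)*(-1777 - 809) = ((13/32 + (-3/2 - 1*2)/12) - 3316)*(-1777 - 809) = ((13/32 + (-3/2 - 2)/12) - 3316)*(-2586) = ((13/32 + (1/12)*(-7/2)) - 3316)*(-2586) = ((13/32 - 7/24) - 3316)*(-2586) = (11/96 - 3316)*(-2586) = -318325/96*(-2586) = 137198075/16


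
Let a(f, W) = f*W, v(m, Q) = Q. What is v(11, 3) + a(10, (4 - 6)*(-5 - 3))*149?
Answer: 23843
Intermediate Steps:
a(f, W) = W*f
v(11, 3) + a(10, (4 - 6)*(-5 - 3))*149 = 3 + (((4 - 6)*(-5 - 3))*10)*149 = 3 + (-2*(-8)*10)*149 = 3 + (16*10)*149 = 3 + 160*149 = 3 + 23840 = 23843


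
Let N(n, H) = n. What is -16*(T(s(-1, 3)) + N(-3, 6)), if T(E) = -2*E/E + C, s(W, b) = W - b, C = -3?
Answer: 128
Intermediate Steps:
T(E) = -5 (T(E) = -2*E/E - 3 = -2*1 - 3 = -2 - 3 = -5)
-16*(T(s(-1, 3)) + N(-3, 6)) = -16*(-5 - 3) = -16*(-8) = 128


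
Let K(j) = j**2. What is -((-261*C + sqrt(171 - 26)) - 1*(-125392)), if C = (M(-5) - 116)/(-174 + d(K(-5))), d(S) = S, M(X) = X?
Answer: -18651827/149 - sqrt(145) ≈ -1.2519e+5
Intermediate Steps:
C = 121/149 (C = (-5 - 116)/(-174 + (-5)**2) = -121/(-174 + 25) = -121/(-149) = -121*(-1/149) = 121/149 ≈ 0.81208)
-((-261*C + sqrt(171 - 26)) - 1*(-125392)) = -((-261*121/149 + sqrt(171 - 26)) - 1*(-125392)) = -((-31581/149 + sqrt(145)) + 125392) = -(18651827/149 + sqrt(145)) = -18651827/149 - sqrt(145)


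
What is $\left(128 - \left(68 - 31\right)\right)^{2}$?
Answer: $8281$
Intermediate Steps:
$\left(128 - \left(68 - 31\right)\right)^{2} = \left(128 - 37\right)^{2} = 91^{2} = 8281$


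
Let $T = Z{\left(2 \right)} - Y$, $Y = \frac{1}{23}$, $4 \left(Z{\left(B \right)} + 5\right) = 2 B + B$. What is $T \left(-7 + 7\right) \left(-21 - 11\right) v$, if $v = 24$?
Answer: $0$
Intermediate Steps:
$Z{\left(B \right)} = -5 + \frac{3 B}{4}$ ($Z{\left(B \right)} = -5 + \frac{2 B + B}{4} = -5 + \frac{3 B}{4}$)
$Y = \frac{1}{23} \approx 0.043478$
$T = - \frac{163}{46}$ ($T = \left(-5 + \frac{3}{4} \cdot 2\right) - \frac{1}{23} = \left(-5 + \frac{3}{2}\right) - \frac{1}{23} = - \frac{7}{2} - \frac{1}{23} = - \frac{163}{46} \approx -3.5435$)
$T \left(-7 + 7\right) \left(-21 - 11\right) v = - \frac{163 \left(-7 + 7\right) \left(-21 - 11\right)}{46} \cdot 24 = - \frac{163 \cdot 0 \left(-32\right)}{46} \cdot 24 = \left(- \frac{163}{46}\right) 0 \cdot 24 = 0 \cdot 24 = 0$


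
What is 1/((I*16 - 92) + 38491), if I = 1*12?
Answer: 1/38591 ≈ 2.5913e-5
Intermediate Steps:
I = 12
1/((I*16 - 92) + 38491) = 1/((12*16 - 92) + 38491) = 1/((192 - 92) + 38491) = 1/(100 + 38491) = 1/38591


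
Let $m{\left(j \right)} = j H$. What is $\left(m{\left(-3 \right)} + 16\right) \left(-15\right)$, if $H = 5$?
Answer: $-15$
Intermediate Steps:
$m{\left(j \right)} = 5 j$ ($m{\left(j \right)} = j 5 = 5 j$)
$\left(m{\left(-3 \right)} + 16\right) \left(-15\right) = \left(5 \left(-3\right) + 16\right) \left(-15\right) = \left(-15 + 16\right) \left(-15\right) = 1 \left(-15\right) = -15$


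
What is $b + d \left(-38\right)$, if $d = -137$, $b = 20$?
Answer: $5226$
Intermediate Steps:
$b + d \left(-38\right) = 20 - -5206 = 20 + 5206 = 5226$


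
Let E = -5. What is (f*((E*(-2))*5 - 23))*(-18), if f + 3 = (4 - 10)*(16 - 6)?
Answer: 30618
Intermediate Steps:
f = -63 (f = -3 + (4 - 10)*(16 - 6) = -3 - 6*10 = -3 - 60 = -63)
(f*((E*(-2))*5 - 23))*(-18) = -63*(-5*(-2)*5 - 23)*(-18) = -63*(10*5 - 23)*(-18) = -63*(50 - 23)*(-18) = -63*27*(-18) = -1701*(-18) = 30618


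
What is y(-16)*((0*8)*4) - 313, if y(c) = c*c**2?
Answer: -313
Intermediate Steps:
y(c) = c**3
y(-16)*((0*8)*4) - 313 = (-16)**3*((0*8)*4) - 313 = -0*4 - 313 = -4096*0 - 313 = 0 - 313 = -313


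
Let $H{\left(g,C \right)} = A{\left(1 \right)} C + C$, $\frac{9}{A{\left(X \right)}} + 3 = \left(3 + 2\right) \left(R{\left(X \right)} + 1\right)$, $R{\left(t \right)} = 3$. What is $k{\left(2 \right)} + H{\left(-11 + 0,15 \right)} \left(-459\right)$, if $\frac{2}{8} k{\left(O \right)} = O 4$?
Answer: $-10498$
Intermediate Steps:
$A{\left(X \right)} = \frac{9}{17}$ ($A{\left(X \right)} = \frac{9}{-3 + \left(3 + 2\right) \left(3 + 1\right)} = \frac{9}{-3 + 5 \cdot 4} = \frac{9}{-3 + 20} = \frac{9}{17}$)
$H{\left(g,C \right)} = \frac{26 C}{17}$ ($H{\left(g,C \right)} = \frac{9 C}{17} + C = \frac{26 C}{17}$)
$k{\left(O \right)} = 16 O$ ($k{\left(O \right)} = 4 O 4 = 4 \cdot 4 O = 16 O$)
$k{\left(2 \right)} + H{\left(-11 + 0,15 \right)} \left(-459\right) = 16 \cdot 2 + \frac{26}{17} \cdot 15 \left(-459\right) = 32 + \frac{390}{17} \left(-459\right) = 32 - 10530 = -10498$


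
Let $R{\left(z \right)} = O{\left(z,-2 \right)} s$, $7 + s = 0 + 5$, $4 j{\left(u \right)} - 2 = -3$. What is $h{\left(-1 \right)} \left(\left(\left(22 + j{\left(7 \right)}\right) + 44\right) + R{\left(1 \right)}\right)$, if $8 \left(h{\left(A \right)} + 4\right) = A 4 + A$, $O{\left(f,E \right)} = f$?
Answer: $- \frac{9435}{32} \approx -294.84$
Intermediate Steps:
$j{\left(u \right)} = - \frac{1}{4}$ ($j{\left(u \right)} = \frac{1}{2} + \frac{1}{4} \left(-3\right) = \frac{1}{2} - \frac{3}{4} = - \frac{1}{4}$)
$h{\left(A \right)} = -4 + \frac{5 A}{8}$ ($h{\left(A \right)} = -4 + \frac{A 4 + A}{8} = -4 + \frac{4 A + A}{8} = -4 + \frac{5 A}{8}$)
$s = -2$ ($s = -7 + \left(0 + 5\right) = -7 + 5 = -2$)
$R{\left(z \right)} = - 2 z$ ($R{\left(z \right)} = z \left(-2\right) = - 2 z$)
$h{\left(-1 \right)} \left(\left(\left(22 + j{\left(7 \right)}\right) + 44\right) + R{\left(1 \right)}\right) = \left(-4 + \frac{5}{8} \left(-1\right)\right) \left(\left(\left(22 - \frac{1}{4}\right) + 44\right) - 2\right) = \left(-4 - \frac{5}{8}\right) \left(\left(\frac{87}{4} + 44\right) - 2\right) = - \frac{37 \left(\frac{263}{4} - 2\right)}{8} = \left(- \frac{37}{8}\right) \frac{255}{4} = - \frac{9435}{32}$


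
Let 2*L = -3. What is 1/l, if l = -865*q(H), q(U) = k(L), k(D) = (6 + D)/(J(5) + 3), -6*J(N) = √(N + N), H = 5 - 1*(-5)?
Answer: -2/2595 + √10/23355 ≈ -0.00063531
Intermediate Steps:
H = 10 (H = 5 + 5 = 10)
J(N) = -√2*√N/6 (J(N) = -√(N + N)/6 = -√2*√N/6)
L = -3/2 (L = (½)*(-3) = -3/2 ≈ -1.5000)
k(D) = (6 + D)/(3 - √10/6) (k(D) = (6 + D)/(-√2*√5/6 + 3) = (6 + D)/(-√10/6 + 3) = (6 + D)/(3 - √10/6))
q(U) = 9/(2*(3 - √10/6)) (q(U) = (6 - 3/2)/(3 - √10/6) = (9/2)/(3 - √10/6) = 9/(2*(3 - √10/6)))
l = -210195/157 - 23355*√10/314 (l = -865*(243/157 + 27*√10/314) = -210195/157 - 23355*√10/314 ≈ -1574.0)
1/l = 1/(-210195/157 - 23355*√10/314)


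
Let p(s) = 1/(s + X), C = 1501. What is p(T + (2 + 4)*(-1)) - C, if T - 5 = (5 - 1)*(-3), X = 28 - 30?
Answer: -22516/15 ≈ -1501.1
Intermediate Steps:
X = -2
T = -7 (T = 5 + (5 - 1)*(-3) = 5 + 4*(-3) = 5 - 12 = -7)
p(s) = 1/(-2 + s) (p(s) = 1/(s - 2) = 1/(-2 + s))
p(T + (2 + 4)*(-1)) - C = 1/(-2 + (-7 + (2 + 4)*(-1))) - 1*1501 = 1/(-2 + (-7 + 6*(-1))) - 1501 = 1/(-2 + (-7 - 6)) - 1501 = 1/(-2 - 13) - 1501 = 1/(-15) - 1501 = -1/15 - 1501 = -22516/15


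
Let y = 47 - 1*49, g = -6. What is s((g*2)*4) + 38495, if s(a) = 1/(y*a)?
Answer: 3695521/96 ≈ 38495.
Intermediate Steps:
y = -2 (y = 47 - 49 = -2)
s(a) = -1/(2*a) (s(a) = 1/((-2)*a) = -1/(2*a))
s((g*2)*4) + 38495 = -1/(2*(-6*2*4)) + 38495 = -1/(2*((-12*4))) + 38495 = -½/(-48) + 38495 = -½*(-1/48) + 38495 = 1/96 + 38495 = 3695521/96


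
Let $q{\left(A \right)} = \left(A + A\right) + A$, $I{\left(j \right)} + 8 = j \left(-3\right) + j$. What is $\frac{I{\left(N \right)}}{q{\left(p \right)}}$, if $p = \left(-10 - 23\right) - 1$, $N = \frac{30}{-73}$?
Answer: $\frac{262}{3723} \approx 0.070373$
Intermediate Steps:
$N = - \frac{30}{73}$ ($N = 30 \left(- \frac{1}{73}\right) = - \frac{30}{73} \approx -0.41096$)
$p = -34$ ($p = -33 - 1 = -34$)
$I{\left(j \right)} = -8 - 2 j$ ($I{\left(j \right)} = -8 + \left(j \left(-3\right) + j\right) = -8 + \left(- 3 j + j\right) = -8 - 2 j$)
$q{\left(A \right)} = 3 A$ ($q{\left(A \right)} = 2 A + A = 3 A$)
$\frac{I{\left(N \right)}}{q{\left(p \right)}} = \frac{-8 - - \frac{60}{73}}{3 \left(-34\right)} = \frac{-8 + \frac{60}{73}}{-102} = \left(- \frac{524}{73}\right) \left(- \frac{1}{102}\right) = \frac{262}{3723}$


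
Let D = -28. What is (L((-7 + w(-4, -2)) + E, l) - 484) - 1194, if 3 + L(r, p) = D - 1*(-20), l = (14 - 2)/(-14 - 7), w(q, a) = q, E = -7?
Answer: -1689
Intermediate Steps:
l = -4/7 (l = 12/(-21) = 12*(-1/21) = -4/7 ≈ -0.57143)
L(r, p) = -11 (L(r, p) = -3 + (-28 - 1*(-20)) = -3 + (-28 + 20) = -3 - 8 = -11)
(L((-7 + w(-4, -2)) + E, l) - 484) - 1194 = (-11 - 484) - 1194 = -495 - 1194 = -1689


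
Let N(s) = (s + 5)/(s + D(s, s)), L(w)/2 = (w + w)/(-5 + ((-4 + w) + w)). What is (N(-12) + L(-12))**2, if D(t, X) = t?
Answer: 212521/69696 ≈ 3.0493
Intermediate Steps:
L(w) = 4*w/(-9 + 2*w) (L(w) = 2*((w + w)/(-5 + ((-4 + w) + w))) = 2*((2*w)/(-5 + (-4 + 2*w))) = 2*((2*w)/(-9 + 2*w)) = 2*(2*w/(-9 + 2*w)) = 4*w/(-9 + 2*w))
N(s) = (5 + s)/(2*s) (N(s) = (s + 5)/(s + s) = (5 + s)/((2*s)) = (5 + s)*(1/(2*s)) = (5 + s)/(2*s))
(N(-12) + L(-12))**2 = ((1/2)*(5 - 12)/(-12) + 4*(-12)/(-9 + 2*(-12)))**2 = ((1/2)*(-1/12)*(-7) + 4*(-12)/(-9 - 24))**2 = (7/24 + 4*(-12)/(-33))**2 = (7/24 + 4*(-12)*(-1/33))**2 = (7/24 + 16/11)**2 = (461/264)**2 = 212521/69696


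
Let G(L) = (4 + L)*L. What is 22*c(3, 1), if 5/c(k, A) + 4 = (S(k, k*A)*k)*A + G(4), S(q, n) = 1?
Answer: 110/31 ≈ 3.5484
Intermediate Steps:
G(L) = L*(4 + L)
c(k, A) = 5/(28 + A*k) (c(k, A) = 5/(-4 + ((1*k)*A + 4*(4 + 4))) = 5/(-4 + (k*A + 4*8)) = 5/(-4 + (A*k + 32)) = 5/(-4 + (32 + A*k)) = 5/(28 + A*k))
22*c(3, 1) = 22*(5/(28 + 1*3)) = 22*(5/(28 + 3)) = 22*(5/31) = 110/31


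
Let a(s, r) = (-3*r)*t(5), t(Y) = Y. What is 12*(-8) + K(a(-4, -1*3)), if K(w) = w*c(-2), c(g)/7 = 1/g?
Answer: -507/2 ≈ -253.50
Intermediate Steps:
c(g) = 7/g
a(s, r) = -15*r (a(s, r) = -3*r*5 = -15*r)
K(w) = -7*w/2 (K(w) = w*(7/(-2)) = w*(7*(-½)) = w*(-7/2) = -7*w/2)
12*(-8) + K(a(-4, -1*3)) = 12*(-8) - (-105)*(-1*3)/2 = -96 - (-105)*(-3)/2 = -96 - 7/2*45 = -96 - 315/2 = -507/2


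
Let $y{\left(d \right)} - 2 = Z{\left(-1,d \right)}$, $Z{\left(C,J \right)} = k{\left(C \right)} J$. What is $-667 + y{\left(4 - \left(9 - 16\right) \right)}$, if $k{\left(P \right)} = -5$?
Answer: $-720$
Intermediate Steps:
$Z{\left(C,J \right)} = - 5 J$
$y{\left(d \right)} = 2 - 5 d$
$-667 + y{\left(4 - \left(9 - 16\right) \right)} = -667 + \left(2 - 5 \left(4 - \left(9 - 16\right)\right)\right) = -667 + \left(2 - 5 \left(4 - -7\right)\right) = -667 + \left(2 - 5 \left(4 + 7\right)\right) = -667 + \left(2 - 55\right) = -667 - 53 = -720$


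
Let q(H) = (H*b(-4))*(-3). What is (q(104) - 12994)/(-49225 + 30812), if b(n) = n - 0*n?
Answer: 11746/18413 ≈ 0.63792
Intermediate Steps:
b(n) = n (b(n) = n - 1*0 = n + 0 = n)
q(H) = 12*H (q(H) = (H*(-4))*(-3) = -4*H*(-3) = 12*H)
(q(104) - 12994)/(-49225 + 30812) = (12*104 - 12994)/(-49225 + 30812) = (1248 - 12994)/(-18413) = -11746*(-1/18413) = 11746/18413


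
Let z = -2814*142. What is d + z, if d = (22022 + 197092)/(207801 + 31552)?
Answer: -2584928850/6469 ≈ -3.9959e+5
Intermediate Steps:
z = -399588
d = 5922/6469 (d = 219114/239353 = 219114*(1/239353) = 5922/6469 ≈ 0.91544)
d + z = 5922/6469 - 399588 = -2584928850/6469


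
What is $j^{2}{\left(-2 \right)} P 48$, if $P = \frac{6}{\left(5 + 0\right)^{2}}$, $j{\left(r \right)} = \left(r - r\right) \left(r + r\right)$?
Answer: $0$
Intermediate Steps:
$j{\left(r \right)} = 0$ ($j{\left(r \right)} = 0 \cdot 2 r = 0$)
$P = \frac{6}{25}$ ($P = \frac{6}{5^{2}} = \frac{6}{25} \approx 0.24$)
$j^{2}{\left(-2 \right)} P 48 = 0^{2} \cdot \frac{6}{25} \cdot 48 = 0 \cdot \frac{6}{25} \cdot 48 = 0 \cdot 48 = 0$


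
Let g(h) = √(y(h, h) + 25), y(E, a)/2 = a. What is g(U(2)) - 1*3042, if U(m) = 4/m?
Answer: -3042 + √29 ≈ -3036.6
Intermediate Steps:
y(E, a) = 2*a
g(h) = √(25 + 2*h) (g(h) = √(2*h + 25) = √(25 + 2*h))
g(U(2)) - 1*3042 = √(25 + 2*(4/2)) - 1*3042 = √(25 + 2*(4*(½))) - 3042 = √(25 + 2*2) - 3042 = √(25 + 4) - 3042 = √29 - 3042 = -3042 + √29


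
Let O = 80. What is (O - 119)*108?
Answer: -4212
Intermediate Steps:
(O - 119)*108 = (80 - 119)*108 = -39*108 = -4212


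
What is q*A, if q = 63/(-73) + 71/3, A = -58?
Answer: -289652/219 ≈ -1322.6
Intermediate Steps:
q = 4994/219 (q = 63*(-1/73) + 71*(⅓) = -63/73 + 71/3 = 4994/219 ≈ 22.804)
q*A = (4994/219)*(-58) = -289652/219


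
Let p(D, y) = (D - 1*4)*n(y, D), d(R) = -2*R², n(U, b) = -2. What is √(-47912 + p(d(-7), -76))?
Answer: 2*I*√11927 ≈ 218.42*I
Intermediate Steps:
p(D, y) = 8 - 2*D (p(D, y) = (D - 1*4)*(-2) = (D - 4)*(-2) = (-4 + D)*(-2) = 8 - 2*D)
√(-47912 + p(d(-7), -76)) = √(-47912 + (8 - (-4)*(-7)²)) = √(-47912 + (8 - (-4)*49)) = √(-47912 + (8 - 2*(-98))) = √(-47912 + (8 + 196)) = √(-47912 + 204) = √(-47708) = 2*I*√11927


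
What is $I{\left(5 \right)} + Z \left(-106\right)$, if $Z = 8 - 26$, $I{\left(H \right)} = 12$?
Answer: $1920$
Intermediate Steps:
$Z = -18$
$I{\left(5 \right)} + Z \left(-106\right) = 12 - -1908 = 12 + 1908 = 1920$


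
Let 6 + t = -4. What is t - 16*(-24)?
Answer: 374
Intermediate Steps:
t = -10 (t = -6 - 4 = -10)
t - 16*(-24) = -10 - 16*(-24) = -10 + 384 = 374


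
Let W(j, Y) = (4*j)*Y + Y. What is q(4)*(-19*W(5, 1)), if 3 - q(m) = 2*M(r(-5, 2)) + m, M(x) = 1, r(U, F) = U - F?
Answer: 1197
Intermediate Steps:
W(j, Y) = Y + 4*Y*j (W(j, Y) = 4*Y*j + Y = Y + 4*Y*j)
q(m) = 1 - m (q(m) = 3 - (2*1 + m) = 3 - (2 + m) = 3 + (-2 - m) = 1 - m)
q(4)*(-19*W(5, 1)) = (1 - 1*4)*(-19*(1 + 4*5)) = (1 - 4)*(-19*(1 + 20)) = -(-57)*1*21 = -(-57)*21 = -3*(-399) = 1197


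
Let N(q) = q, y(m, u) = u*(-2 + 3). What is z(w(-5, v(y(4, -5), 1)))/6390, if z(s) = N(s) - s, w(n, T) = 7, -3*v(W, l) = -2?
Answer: 0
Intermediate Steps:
y(m, u) = u (y(m, u) = u*1 = u)
v(W, l) = ⅔ (v(W, l) = -⅓*(-2) = ⅔)
z(s) = 0 (z(s) = s - s = 0)
z(w(-5, v(y(4, -5), 1)))/6390 = 0/6390 = 0*(1/6390) = 0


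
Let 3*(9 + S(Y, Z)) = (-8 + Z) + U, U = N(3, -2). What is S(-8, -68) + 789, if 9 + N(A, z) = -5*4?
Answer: 745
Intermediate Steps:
N(A, z) = -29 (N(A, z) = -9 - 5*4 = -9 - 20 = -29)
U = -29
S(Y, Z) = -64/3 + Z/3 (S(Y, Z) = -9 + ((-8 + Z) - 29)/3 = -9 + (-37 + Z)/3 = -9 + (-37/3 + Z/3) = -64/3 + Z/3)
S(-8, -68) + 789 = (-64/3 + (⅓)*(-68)) + 789 = (-64/3 - 68/3) + 789 = -44 + 789 = 745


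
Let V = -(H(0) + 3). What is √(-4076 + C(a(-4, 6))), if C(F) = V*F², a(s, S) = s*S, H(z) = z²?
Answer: 2*I*√1451 ≈ 76.184*I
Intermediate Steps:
V = -3 (V = -(0² + 3) = -(0 + 3) = -1*3 = -3)
a(s, S) = S*s
C(F) = -3*F²
√(-4076 + C(a(-4, 6))) = √(-4076 - 3*(6*(-4))²) = √(-4076 - 3*(-24)²) = √(-4076 - 3*576) = √(-4076 - 1728) = √(-5804) = 2*I*√1451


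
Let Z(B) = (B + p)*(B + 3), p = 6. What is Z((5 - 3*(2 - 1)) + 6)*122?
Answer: 18788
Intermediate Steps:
Z(B) = (3 + B)*(6 + B) (Z(B) = (B + 6)*(B + 3) = (6 + B)*(3 + B) = (3 + B)*(6 + B))
Z((5 - 3*(2 - 1)) + 6)*122 = (18 + ((5 - 3*(2 - 1)) + 6)**2 + 9*((5 - 3*(2 - 1)) + 6))*122 = (18 + ((5 - 3*1) + 6)**2 + 9*((5 - 3*1) + 6))*122 = (18 + ((5 - 3) + 6)**2 + 9*((5 - 3) + 6))*122 = (18 + (2 + 6)**2 + 9*(2 + 6))*122 = (18 + 8**2 + 9*8)*122 = (18 + 64 + 72)*122 = 154*122 = 18788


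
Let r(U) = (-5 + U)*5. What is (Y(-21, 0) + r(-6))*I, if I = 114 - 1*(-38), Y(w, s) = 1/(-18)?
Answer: -75316/9 ≈ -8368.4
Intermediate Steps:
Y(w, s) = -1/18
I = 152 (I = 114 + 38 = 152)
r(U) = -25 + 5*U
(Y(-21, 0) + r(-6))*I = (-1/18 + (-25 + 5*(-6)))*152 = (-1/18 + (-25 - 30))*152 = (-1/18 - 55)*152 = -991/18*152 = -75316/9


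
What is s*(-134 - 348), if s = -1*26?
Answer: 12532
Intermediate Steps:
s = -26
s*(-134 - 348) = -26*(-134 - 348) = -26*(-482) = 12532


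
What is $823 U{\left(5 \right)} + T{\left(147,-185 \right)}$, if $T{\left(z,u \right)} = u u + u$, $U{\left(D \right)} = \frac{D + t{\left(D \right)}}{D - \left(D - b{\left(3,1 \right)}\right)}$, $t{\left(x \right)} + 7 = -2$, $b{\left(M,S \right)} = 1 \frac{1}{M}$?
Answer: $24164$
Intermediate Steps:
$b{\left(M,S \right)} = \frac{1}{M}$
$t{\left(x \right)} = -9$ ($t{\left(x \right)} = -7 - 2 = -9$)
$U{\left(D \right)} = -27 + 3 D$ ($U{\left(D \right)} = \frac{D - 9}{D - \left(- \frac{1}{3} + D\right)} = \frac{-9 + D}{D - \left(- \frac{1}{3} + D\right)} = \left(-9 + D\right) \frac{1}{\frac{1}{3}} = \left(-9 + D\right) 3 = -27 + 3 D$)
$T{\left(z,u \right)} = u + u^{2}$ ($T{\left(z,u \right)} = u^{2} + u = u + u^{2}$)
$823 U{\left(5 \right)} + T{\left(147,-185 \right)} = 823 \left(-27 + 3 \cdot 5\right) - 185 \left(1 - 185\right) = 823 \left(-27 + 15\right) - -34040 = 823 \left(-12\right) + 34040 = -9876 + 34040 = 24164$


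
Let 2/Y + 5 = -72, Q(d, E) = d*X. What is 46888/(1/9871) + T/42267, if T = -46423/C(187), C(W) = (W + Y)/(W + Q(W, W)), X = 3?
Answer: 281641263937453444/608517999 ≈ 4.6283e+8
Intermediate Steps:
Q(d, E) = 3*d (Q(d, E) = d*3 = 3*d)
Y = -2/77 (Y = 2/(-5 - 72) = 2/(-77) = 2*(-1/77) = -2/77 ≈ -0.025974)
C(W) = (-2/77 + W)/(4*W) (C(W) = (W - 2/77)/(W + 3*W) = (-2/77 + W)/((4*W)) = (-2/77 + W)*(1/(4*W)) = (-2/77 + W)/(4*W))
T = -2673779108/14397 (T = -46423*57596/(-2 + 77*187) = -46423*57596/(-2 + 14399) = -46423/((1/308)*(1/187)*14397) = -46423/14397/57596 = -46423*57596/14397 = -2673779108/14397 ≈ -1.8572e+5)
46888/(1/9871) + T/42267 = 46888/(1/9871) - 2673779108/14397/42267 = 46888/(1/9871) - 2673779108/14397*1/42267 = 46888*9871 - 2673779108/608517999 = 462831448 - 2673779108/608517999 = 281641263937453444/608517999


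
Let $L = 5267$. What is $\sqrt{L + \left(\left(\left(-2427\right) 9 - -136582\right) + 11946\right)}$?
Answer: $4 \sqrt{8247} \approx 363.25$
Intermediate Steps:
$\sqrt{L + \left(\left(\left(-2427\right) 9 - -136582\right) + 11946\right)} = \sqrt{5267 + \left(\left(\left(-2427\right) 9 - -136582\right) + 11946\right)} = \sqrt{5267 + \left(\left(-21843 + 136582\right) + 11946\right)} = \sqrt{5267 + \left(114739 + 11946\right)} = \sqrt{5267 + 126685} = \sqrt{131952} = 4 \sqrt{8247}$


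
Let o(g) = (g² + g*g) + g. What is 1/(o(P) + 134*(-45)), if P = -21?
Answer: -1/5169 ≈ -0.00019346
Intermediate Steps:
o(g) = g + 2*g² (o(g) = (g² + g²) + g = 2*g² + g = g + 2*g²)
1/(o(P) + 134*(-45)) = 1/(-21*(1 + 2*(-21)) + 134*(-45)) = 1/(-21*(1 - 42) - 6030) = 1/(-21*(-41) - 6030) = 1/(861 - 6030) = 1/(-5169) = -1/5169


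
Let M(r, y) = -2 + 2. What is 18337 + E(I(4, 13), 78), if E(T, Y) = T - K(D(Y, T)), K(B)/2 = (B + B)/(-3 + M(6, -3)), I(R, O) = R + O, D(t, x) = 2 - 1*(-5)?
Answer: 55090/3 ≈ 18363.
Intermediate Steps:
D(t, x) = 7 (D(t, x) = 2 + 5 = 7)
M(r, y) = 0
I(R, O) = O + R
K(B) = -4*B/3 (K(B) = 2*((B + B)/(-3 + 0)) = 2*((2*B)/(-3)) = 2*((2*B)*(-⅓)) = 2*(-2*B/3) = -4*B/3)
E(T, Y) = 28/3 + T (E(T, Y) = T - (-4)*7/3 = T - 1*(-28/3) = T + 28/3 = 28/3 + T)
18337 + E(I(4, 13), 78) = 18337 + (28/3 + (13 + 4)) = 18337 + (28/3 + 17) = 18337 + 79/3 = 55090/3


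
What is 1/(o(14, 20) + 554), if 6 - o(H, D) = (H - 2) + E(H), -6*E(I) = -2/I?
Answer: 42/23015 ≈ 0.0018249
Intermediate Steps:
E(I) = 1/(3*I) (E(I) = -(-1)/(3*I) = 1/(3*I))
o(H, D) = 8 - H - 1/(3*H) (o(H, D) = 6 - ((H - 2) + 1/(3*H)) = 6 - ((-2 + H) + 1/(3*H)) = 6 - (-2 + H + 1/(3*H)) = 6 + (2 - H - 1/(3*H)) = 8 - H - 1/(3*H))
1/(o(14, 20) + 554) = 1/((8 - 1*14 - 1/3/14) + 554) = 1/((8 - 14 - 1/3*1/14) + 554) = 1/((8 - 14 - 1/42) + 554) = 1/(-253/42 + 554) = 1/(23015/42) = 42/23015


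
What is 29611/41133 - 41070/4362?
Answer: -260028188/29903691 ≈ -8.6955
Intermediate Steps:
29611/41133 - 41070/4362 = 29611*(1/41133) - 41070*1/4362 = 29611/41133 - 6845/727 = -260028188/29903691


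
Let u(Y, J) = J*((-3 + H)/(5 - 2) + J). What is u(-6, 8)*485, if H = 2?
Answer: 89240/3 ≈ 29747.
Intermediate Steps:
u(Y, J) = J*(-⅓ + J) (u(Y, J) = J*((-3 + 2)/(5 - 2) + J) = J*(-1/3 + J) = J*(-1*⅓ + J) = J*(-⅓ + J))
u(-6, 8)*485 = (8*(-⅓ + 8))*485 = (8*(23/3))*485 = (184/3)*485 = 89240/3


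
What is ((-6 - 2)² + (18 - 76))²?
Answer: 36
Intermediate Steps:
((-6 - 2)² + (18 - 76))² = ((-8)² - 58)² = (64 - 58)² = 6² = 36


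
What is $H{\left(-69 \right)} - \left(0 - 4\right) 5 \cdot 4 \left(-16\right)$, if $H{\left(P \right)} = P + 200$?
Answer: $-1149$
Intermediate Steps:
$H{\left(P \right)} = 200 + P$
$H{\left(-69 \right)} - \left(0 - 4\right) 5 \cdot 4 \left(-16\right) = \left(200 - 69\right) - \left(0 - 4\right) 5 \cdot 4 \left(-16\right) = 131 - \left(-4\right) 5 \cdot 4 \left(-16\right) = 131 - \left(-20\right) 4 \left(-16\right) = 131 - \left(-80\right) \left(-16\right) = 131 - 1280 = -1149$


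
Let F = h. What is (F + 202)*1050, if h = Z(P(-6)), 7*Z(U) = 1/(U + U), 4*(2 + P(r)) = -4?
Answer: 212075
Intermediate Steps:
P(r) = -3 (P(r) = -2 + (¼)*(-4) = -2 - 1 = -3)
Z(U) = 1/(14*U) (Z(U) = 1/(7*(U + U)) = 1/(7*((2*U))) = (1/(2*U))/7 = 1/(14*U))
h = -1/42 (h = (1/14)/(-3) = (1/14)*(-⅓) = -1/42 ≈ -0.023810)
F = -1/42 ≈ -0.023810
(F + 202)*1050 = (-1/42 + 202)*1050 = (8483/42)*1050 = 212075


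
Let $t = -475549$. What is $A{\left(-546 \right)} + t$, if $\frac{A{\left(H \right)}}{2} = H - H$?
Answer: $-475549$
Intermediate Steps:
$A{\left(H \right)} = 0$ ($A{\left(H \right)} = 2 \left(H - H\right) = 2 \cdot 0 = 0$)
$A{\left(-546 \right)} + t = 0 - 475549 = -475549$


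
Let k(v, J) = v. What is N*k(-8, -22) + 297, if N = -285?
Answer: 2577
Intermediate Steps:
N*k(-8, -22) + 297 = -285*(-8) + 297 = 2280 + 297 = 2577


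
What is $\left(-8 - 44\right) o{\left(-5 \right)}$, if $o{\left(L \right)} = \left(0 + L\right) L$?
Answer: $-1300$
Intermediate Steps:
$o{\left(L \right)} = L^{2}$ ($o{\left(L \right)} = L L = L^{2}$)
$\left(-8 - 44\right) o{\left(-5 \right)} = \left(-8 - 44\right) \left(-5\right)^{2} = \left(-52\right) 25 = -1300$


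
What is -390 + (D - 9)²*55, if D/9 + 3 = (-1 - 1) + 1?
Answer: 110985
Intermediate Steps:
D = -36 (D = -27 + 9*((-1 - 1) + 1) = -27 + 9*(-2 + 1) = -27 + 9*(-1) = -27 - 9 = -36)
-390 + (D - 9)²*55 = -390 + (-36 - 9)²*55 = -390 + (-45)²*55 = -390 + 2025*55 = -390 + 111375 = 110985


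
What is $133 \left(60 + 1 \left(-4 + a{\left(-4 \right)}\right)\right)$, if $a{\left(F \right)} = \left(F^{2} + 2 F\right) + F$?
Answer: $7980$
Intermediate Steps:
$a{\left(F \right)} = F^{2} + 3 F$
$133 \left(60 + 1 \left(-4 + a{\left(-4 \right)}\right)\right) = 133 \left(60 + 1 \left(-4 - 4 \left(3 - 4\right)\right)\right) = 133 \left(60 + 1 \left(-4 - -4\right)\right) = 133 \left(60 + 1 \left(-4 + 4\right)\right) = 133 \left(60 + 1 \cdot 0\right) = 133 \left(60 + 0\right) = 133 \cdot 60 = 7980$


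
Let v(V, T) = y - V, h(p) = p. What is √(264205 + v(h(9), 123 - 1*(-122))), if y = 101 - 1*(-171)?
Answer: 2*√66117 ≈ 514.26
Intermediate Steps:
y = 272 (y = 101 + 171 = 272)
v(V, T) = 272 - V
√(264205 + v(h(9), 123 - 1*(-122))) = √(264205 + (272 - 1*9)) = √(264205 + (272 - 9)) = √(264205 + 263) = √264468 = 2*√66117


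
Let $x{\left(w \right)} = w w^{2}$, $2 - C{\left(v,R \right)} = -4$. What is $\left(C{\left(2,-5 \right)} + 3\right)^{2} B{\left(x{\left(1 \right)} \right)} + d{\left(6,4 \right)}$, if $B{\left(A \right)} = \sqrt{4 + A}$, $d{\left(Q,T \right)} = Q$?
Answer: $6 + 81 \sqrt{5} \approx 187.12$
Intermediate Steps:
$C{\left(v,R \right)} = 6$ ($C{\left(v,R \right)} = 2 - -4 = 2 + 4 = 6$)
$x{\left(w \right)} = w^{3}$
$\left(C{\left(2,-5 \right)} + 3\right)^{2} B{\left(x{\left(1 \right)} \right)} + d{\left(6,4 \right)} = \left(6 + 3\right)^{2} \sqrt{4 + 1^{3}} + 6 = 9^{2} \sqrt{4 + 1} + 6 = 81 \sqrt{5} + 6 = 6 + 81 \sqrt{5}$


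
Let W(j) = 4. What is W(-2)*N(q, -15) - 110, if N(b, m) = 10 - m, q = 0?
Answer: -10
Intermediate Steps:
W(-2)*N(q, -15) - 110 = 4*(10 - 1*(-15)) - 110 = 4*(10 + 15) - 110 = 4*25 - 110 = 100 - 110 = -10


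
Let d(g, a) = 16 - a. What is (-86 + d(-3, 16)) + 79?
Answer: -7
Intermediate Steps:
(-86 + d(-3, 16)) + 79 = (-86 + (16 - 1*16)) + 79 = (-86 + (16 - 16)) + 79 = (-86 + 0) + 79 = -86 + 79 = -7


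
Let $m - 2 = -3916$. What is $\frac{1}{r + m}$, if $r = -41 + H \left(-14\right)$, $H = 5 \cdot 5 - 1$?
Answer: $- \frac{1}{4291} \approx -0.00023305$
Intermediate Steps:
$H = 24$ ($H = 25 - 1 = 24$)
$r = -377$ ($r = -41 + 24 \left(-14\right) = -41 - 336 = -377$)
$m = -3914$ ($m = 2 - 3916 = -3914$)
$\frac{1}{r + m} = \frac{1}{-377 - 3914} = \frac{1}{-4291} = - \frac{1}{4291}$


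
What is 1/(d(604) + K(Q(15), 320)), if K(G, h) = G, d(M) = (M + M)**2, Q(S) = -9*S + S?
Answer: 1/1459144 ≈ 6.8533e-7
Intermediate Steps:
Q(S) = -8*S
d(M) = 4*M**2 (d(M) = (2*M)**2 = 4*M**2)
1/(d(604) + K(Q(15), 320)) = 1/(4*604**2 - 8*15) = 1/(4*364816 - 120) = 1/(1459264 - 120) = 1/1459144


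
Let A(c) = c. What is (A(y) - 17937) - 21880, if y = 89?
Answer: -39728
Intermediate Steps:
(A(y) - 17937) - 21880 = (89 - 17937) - 21880 = -17848 - 21880 = -39728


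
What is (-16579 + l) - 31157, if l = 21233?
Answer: -26503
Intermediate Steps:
(-16579 + l) - 31157 = (-16579 + 21233) - 31157 = 4654 - 31157 = -26503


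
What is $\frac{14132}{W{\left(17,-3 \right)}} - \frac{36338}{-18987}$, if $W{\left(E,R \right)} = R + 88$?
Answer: $\frac{271413014}{1613895} \approx 168.17$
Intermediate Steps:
$W{\left(E,R \right)} = 88 + R$
$\frac{14132}{W{\left(17,-3 \right)}} - \frac{36338}{-18987} = \frac{14132}{88 - 3} - \frac{36338}{-18987} = \frac{14132}{85} - - \frac{36338}{18987} = 14132 \cdot \frac{1}{85} + \frac{36338}{18987} = \frac{14132}{85} + \frac{36338}{18987} = \frac{271413014}{1613895}$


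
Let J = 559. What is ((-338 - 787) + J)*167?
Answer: -94522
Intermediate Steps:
((-338 - 787) + J)*167 = ((-338 - 787) + 559)*167 = (-1125 + 559)*167 = -566*167 = -94522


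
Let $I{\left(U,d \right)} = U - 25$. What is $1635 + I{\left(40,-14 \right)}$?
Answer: $1650$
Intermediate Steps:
$I{\left(U,d \right)} = -25 + U$
$1635 + I{\left(40,-14 \right)} = 1635 + \left(-25 + 40\right) = 1635 + 15 = 1650$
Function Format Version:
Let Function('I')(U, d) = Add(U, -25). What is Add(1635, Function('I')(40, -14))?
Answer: 1650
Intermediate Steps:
Function('I')(U, d) = Add(-25, U)
Add(1635, Function('I')(40, -14)) = Add(1635, Add(-25, 40)) = Add(1635, 15) = 1650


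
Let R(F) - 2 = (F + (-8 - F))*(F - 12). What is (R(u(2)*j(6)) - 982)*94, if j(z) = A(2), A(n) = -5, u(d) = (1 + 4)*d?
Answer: -45496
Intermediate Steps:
u(d) = 5*d
j(z) = -5
R(F) = 98 - 8*F (R(F) = 2 + (F + (-8 - F))*(F - 12) = 2 - 8*(-12 + F) = 2 + (96 - 8*F) = 98 - 8*F)
(R(u(2)*j(6)) - 982)*94 = ((98 - 8*5*2*(-5)) - 982)*94 = ((98 - 80*(-5)) - 982)*94 = ((98 - 8*(-50)) - 982)*94 = ((98 + 400) - 982)*94 = (498 - 982)*94 = -484*94 = -45496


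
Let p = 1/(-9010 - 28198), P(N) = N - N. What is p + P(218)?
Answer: -1/37208 ≈ -2.6876e-5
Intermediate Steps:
P(N) = 0
p = -1/37208 (p = 1/(-37208) = -1/37208 ≈ -2.6876e-5)
p + P(218) = -1/37208 + 0 = -1/37208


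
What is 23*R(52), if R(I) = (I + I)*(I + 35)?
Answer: 208104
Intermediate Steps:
R(I) = 2*I*(35 + I) (R(I) = (2*I)*(35 + I) = 2*I*(35 + I))
23*R(52) = 23*(2*52*(35 + 52)) = 23*(2*52*87) = 23*9048 = 208104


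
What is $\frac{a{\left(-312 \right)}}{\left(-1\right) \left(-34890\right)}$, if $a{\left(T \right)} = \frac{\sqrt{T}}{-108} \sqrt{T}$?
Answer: $\frac{13}{157005} \approx 8.28 \cdot 10^{-5}$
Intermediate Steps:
$a{\left(T \right)} = - \frac{T}{108}$ ($a{\left(T \right)} = - \frac{\sqrt{T}}{108} \sqrt{T} = - \frac{T}{108}$)
$\frac{a{\left(-312 \right)}}{\left(-1\right) \left(-34890\right)} = \frac{\left(- \frac{1}{108}\right) \left(-312\right)}{\left(-1\right) \left(-34890\right)} = \frac{26}{9 \cdot 34890} = \frac{26}{9} \cdot \frac{1}{34890} = \frac{13}{157005}$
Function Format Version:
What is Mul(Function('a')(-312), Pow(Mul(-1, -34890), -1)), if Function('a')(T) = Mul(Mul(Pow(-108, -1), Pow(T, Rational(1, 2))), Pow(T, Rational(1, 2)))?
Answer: Rational(13, 157005) ≈ 8.2800e-5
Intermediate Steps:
Function('a')(T) = Mul(Rational(-1, 108), T) (Function('a')(T) = Mul(Mul(Rational(-1, 108), Pow(T, Rational(1, 2))), Pow(T, Rational(1, 2))) = Mul(Rational(-1, 108), T))
Mul(Function('a')(-312), Pow(Mul(-1, -34890), -1)) = Mul(Mul(Rational(-1, 108), -312), Pow(Mul(-1, -34890), -1)) = Mul(Rational(26, 9), Pow(34890, -1)) = Mul(Rational(26, 9), Rational(1, 34890)) = Rational(13, 157005)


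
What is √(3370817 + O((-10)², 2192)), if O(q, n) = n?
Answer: √3373009 ≈ 1836.6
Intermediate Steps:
√(3370817 + O((-10)², 2192)) = √(3370817 + 2192) = √3373009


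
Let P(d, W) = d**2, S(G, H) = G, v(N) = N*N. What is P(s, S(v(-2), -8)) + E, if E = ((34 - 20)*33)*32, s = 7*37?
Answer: 81865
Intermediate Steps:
v(N) = N**2
s = 259
E = 14784 (E = (14*33)*32 = 462*32 = 14784)
P(s, S(v(-2), -8)) + E = 259**2 + 14784 = 67081 + 14784 = 81865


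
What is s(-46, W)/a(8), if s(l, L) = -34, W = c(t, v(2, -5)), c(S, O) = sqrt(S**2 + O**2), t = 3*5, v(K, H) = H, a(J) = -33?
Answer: 34/33 ≈ 1.0303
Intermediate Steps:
t = 15
c(S, O) = sqrt(O**2 + S**2)
W = 5*sqrt(10) (W = sqrt((-5)**2 + 15**2) = sqrt(25 + 225) = sqrt(250) = 5*sqrt(10) ≈ 15.811)
s(-46, W)/a(8) = -34/(-33) = -34*(-1/33) = 34/33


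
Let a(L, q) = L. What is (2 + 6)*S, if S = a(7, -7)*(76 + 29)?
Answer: 5880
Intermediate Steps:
S = 735 (S = 7*(76 + 29) = 7*105 = 735)
(2 + 6)*S = (2 + 6)*735 = 8*735 = 5880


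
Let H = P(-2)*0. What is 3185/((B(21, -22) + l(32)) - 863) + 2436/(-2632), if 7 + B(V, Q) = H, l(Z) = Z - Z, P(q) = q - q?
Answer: -18754/4089 ≈ -4.5864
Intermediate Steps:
P(q) = 0
l(Z) = 0
H = 0 (H = 0*0 = 0)
B(V, Q) = -7 (B(V, Q) = -7 + 0 = -7)
3185/((B(21, -22) + l(32)) - 863) + 2436/(-2632) = 3185/((-7 + 0) - 863) + 2436/(-2632) = 3185/(-7 - 863) + 2436*(-1/2632) = 3185/(-870) - 87/94 = 3185*(-1/870) - 87/94 = -637/174 - 87/94 = -18754/4089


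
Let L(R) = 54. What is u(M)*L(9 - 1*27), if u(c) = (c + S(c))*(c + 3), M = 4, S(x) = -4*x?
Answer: -4536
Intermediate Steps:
u(c) = -3*c*(3 + c) (u(c) = (c - 4*c)*(c + 3) = (-3*c)*(3 + c) = -3*c*(3 + c))
u(M)*L(9 - 1*27) = (3*4*(-3 - 1*4))*54 = (3*4*(-3 - 4))*54 = (3*4*(-7))*54 = -84*54 = -4536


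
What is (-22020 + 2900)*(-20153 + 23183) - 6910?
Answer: -57940510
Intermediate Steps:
(-22020 + 2900)*(-20153 + 23183) - 6910 = -19120*3030 - 6910 = -57933600 - 6910 = -57940510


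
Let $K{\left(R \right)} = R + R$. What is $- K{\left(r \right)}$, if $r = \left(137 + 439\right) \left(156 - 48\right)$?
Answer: $-124416$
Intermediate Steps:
$r = 62208$ ($r = 576 \cdot 108 = 62208$)
$K{\left(R \right)} = 2 R$
$- K{\left(r \right)} = - 2 \cdot 62208 = \left(-1\right) 124416 = -124416$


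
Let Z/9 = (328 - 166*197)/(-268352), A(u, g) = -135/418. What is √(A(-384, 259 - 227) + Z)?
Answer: 3*√4165690714262/7010696 ≈ 0.87338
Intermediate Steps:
A(u, g) = -135/418 (A(u, g) = -135*1/418 = -135/418)
Z = 145683/134176 (Z = 9*((328 - 166*197)/(-268352)) = 9*((328 - 32702)*(-1/268352)) = 9*(-32374*(-1/268352)) = 9*(16187/134176) = 145683/134176 ≈ 1.0858)
√(A(-384, 259 - 227) + Z) = √(-135/418 + 145683/134176) = √(21390867/28042784) = 3*√4165690714262/7010696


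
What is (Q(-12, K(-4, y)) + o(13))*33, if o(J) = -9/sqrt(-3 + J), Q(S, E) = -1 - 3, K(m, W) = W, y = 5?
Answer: -132 - 297*sqrt(10)/10 ≈ -225.92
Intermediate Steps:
Q(S, E) = -4
o(J) = -9/sqrt(-3 + J)
(Q(-12, K(-4, y)) + o(13))*33 = (-4 - 9/sqrt(-3 + 13))*33 = (-4 - 9*sqrt(10)/10)*33 = -132 - 297*sqrt(10)/10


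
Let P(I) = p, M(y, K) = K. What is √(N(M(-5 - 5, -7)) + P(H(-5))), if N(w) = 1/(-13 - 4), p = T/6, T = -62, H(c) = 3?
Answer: I*√27030/51 ≈ 3.2237*I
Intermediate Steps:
p = -31/3 (p = -62/6 = -62*⅙ = -31/3 ≈ -10.333)
N(w) = -1/17 (N(w) = 1/(-17) = -1/17)
P(I) = -31/3
√(N(M(-5 - 5, -7)) + P(H(-5))) = √(-1/17 - 31/3) = √(-530/51) = I*√27030/51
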